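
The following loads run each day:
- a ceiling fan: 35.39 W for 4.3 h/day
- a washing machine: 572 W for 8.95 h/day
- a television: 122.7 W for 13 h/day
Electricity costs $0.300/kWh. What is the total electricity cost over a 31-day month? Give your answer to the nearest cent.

$63.86

ceiling fan: 35.39 W × 4.3 h × 31 d = 4,717 Wh = 4.717 kWh
washing machine: 572 W × 8.95 h × 31 d = 158,701 Wh = 158.7 kWh
television: 122.7 W × 13 h × 31 d = 49,448 Wh = 49.45 kWh
Total energy = 4.717 + 158.7 + 49.45 = 212.9 kWh
Cost = 212.9 kWh × $0.300 = $63.86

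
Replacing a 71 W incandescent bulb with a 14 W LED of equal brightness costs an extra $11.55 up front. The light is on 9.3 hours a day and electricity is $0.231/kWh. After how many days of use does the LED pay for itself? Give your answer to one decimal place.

94.3 days

Power saved = 71 − 14 = 57 W
Daily energy saved = 57 W × 9.3 h = 530.1 Wh = 0.5301 kWh
Daily savings = 0.5301 × $0.231 = $0.1225
Payback = $11.55 / $0.1225 per day = 94.32 days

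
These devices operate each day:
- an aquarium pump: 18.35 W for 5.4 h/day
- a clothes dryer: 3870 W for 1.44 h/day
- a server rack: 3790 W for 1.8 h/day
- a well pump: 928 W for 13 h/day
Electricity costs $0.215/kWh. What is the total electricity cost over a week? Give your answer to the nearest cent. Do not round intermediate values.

$36.96

aquarium pump: 18.35 W × 5.4 h × 7 d = 694 Wh = 0.6936 kWh
clothes dryer: 3870 W × 1.44 h × 7 d = 39,010 Wh = 39.01 kWh
server rack: 3790 W × 1.8 h × 7 d = 47,754 Wh = 47.75 kWh
well pump: 928 W × 13 h × 7 d = 84,448 Wh = 84.45 kWh
Total energy = 0.6936 + 39.01 + 47.75 + 84.45 = 171.9 kWh
Cost = 171.9 kWh × $0.215 = $36.96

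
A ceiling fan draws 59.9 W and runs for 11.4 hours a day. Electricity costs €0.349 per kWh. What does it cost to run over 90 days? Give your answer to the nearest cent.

Energy = 59.9 W × 11.4 h/day × 90 days = 61,457 Wh = 61.46 kWh
Cost = 61.46 kWh × €0.349/kWh = €21.45

€21.45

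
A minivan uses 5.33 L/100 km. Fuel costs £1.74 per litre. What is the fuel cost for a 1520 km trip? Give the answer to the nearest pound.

Fuel = 5.33 L/100 km × 1520 km / 100 = 81.02 L
Cost = 81.02 L × £1.74/L = £140.97 ≈ £141

£141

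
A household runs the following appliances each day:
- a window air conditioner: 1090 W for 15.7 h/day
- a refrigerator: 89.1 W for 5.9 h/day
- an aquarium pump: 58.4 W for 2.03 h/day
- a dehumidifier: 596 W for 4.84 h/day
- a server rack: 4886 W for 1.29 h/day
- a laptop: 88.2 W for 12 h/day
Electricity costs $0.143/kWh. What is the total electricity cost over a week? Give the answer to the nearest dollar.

window air conditioner: 1090 W × 15.7 h × 7 d = 119,791 Wh = 119.8 kWh
refrigerator: 89.1 W × 5.9 h × 7 d = 3,680 Wh = 3.68 kWh
aquarium pump: 58.4 W × 2.03 h × 7 d = 830 Wh = 0.8299 kWh
dehumidifier: 596 W × 4.84 h × 7 d = 20,192 Wh = 20.19 kWh
server rack: 4886 W × 1.29 h × 7 d = 44,121 Wh = 44.12 kWh
laptop: 88.2 W × 12 h × 7 d = 7,409 Wh = 7.409 kWh
Total energy = 119.8 + 3.68 + 0.8299 + 20.19 + 44.12 + 7.409 = 196 kWh
Cost = 196 kWh × $0.143 = $28.03 ≈ $28

$28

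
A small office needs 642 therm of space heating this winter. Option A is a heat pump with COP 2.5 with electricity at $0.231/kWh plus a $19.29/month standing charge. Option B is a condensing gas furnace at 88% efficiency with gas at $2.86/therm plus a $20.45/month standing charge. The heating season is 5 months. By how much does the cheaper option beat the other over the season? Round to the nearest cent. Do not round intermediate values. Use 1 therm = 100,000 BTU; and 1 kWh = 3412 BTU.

$353.71

Heat load = 642 therm × 100,000 = 64,200,000 BTU
Gas: input = 64,200,000 / 0.88 = 72,954,545 BTU = 729.5 therm → 729.5 × $2.86 = $2,086.50; + 5 × $20.45 standing = $2,188.75
Heat pump: 64,200,000 BTU / 3412 = 18,820 kWh heat; / 2.5 = 7,526 kWh in → × $0.231 = $1,738.59; + 5 × $19.29 standing = $1,835.04
Difference = |$2,188.75 − $1,835.04| = $353.71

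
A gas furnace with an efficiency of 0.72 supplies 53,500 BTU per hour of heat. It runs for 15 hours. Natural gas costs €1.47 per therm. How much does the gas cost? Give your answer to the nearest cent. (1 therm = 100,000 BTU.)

Heat delivered = 53,500 BTU/h × 15 h = 802,500 BTU
Gas input = 802,500 / 0.72 = 1,114,583 BTU
= 1,114,583 / 100,000 = 11.15 therm
Cost = 11.15 × €1.47/therm = €16.38

€16.38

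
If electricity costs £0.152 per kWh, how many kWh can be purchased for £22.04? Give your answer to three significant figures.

145 kWh

£22.04 / £0.152 per kWh = 145 kWh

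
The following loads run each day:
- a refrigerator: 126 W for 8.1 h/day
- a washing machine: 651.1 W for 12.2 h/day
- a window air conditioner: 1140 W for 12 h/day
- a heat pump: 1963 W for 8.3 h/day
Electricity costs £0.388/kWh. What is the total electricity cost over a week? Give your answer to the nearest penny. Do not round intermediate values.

refrigerator: 126 W × 8.1 h × 7 d = 7,144 Wh = 7.144 kWh
washing machine: 651.1 W × 12.2 h × 7 d = 55,604 Wh = 55.6 kWh
window air conditioner: 1140 W × 12 h × 7 d = 95,760 Wh = 95.76 kWh
heat pump: 1963 W × 8.3 h × 7 d = 114,050 Wh = 114.1 kWh
Total energy = 7.144 + 55.6 + 95.76 + 114.1 = 272.6 kWh
Cost = 272.6 kWh × £0.388 = £105.75

£105.75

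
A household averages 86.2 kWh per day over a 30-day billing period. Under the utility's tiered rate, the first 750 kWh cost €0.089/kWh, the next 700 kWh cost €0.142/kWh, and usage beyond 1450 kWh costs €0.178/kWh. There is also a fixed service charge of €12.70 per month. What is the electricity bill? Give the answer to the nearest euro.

€381

Usage = 86.2 kWh/day × 30 days = 2586 kWh
First 750 kWh × €0.089 = €66.75
Next 700 kWh × €0.142 = €99.40
Remaining 1136 kWh × €0.178 = €202.21
Energy charge = €368.36; + service €12.70 = €381.06 ≈ €381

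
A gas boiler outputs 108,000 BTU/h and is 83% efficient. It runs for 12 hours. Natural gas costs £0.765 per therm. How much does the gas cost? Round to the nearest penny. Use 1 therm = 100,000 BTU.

£11.95

Heat delivered = 108,000 BTU/h × 12 h = 1,296,000 BTU
Gas input = 1,296,000 / 0.83 = 1,561,446 BTU
= 1,561,446 / 100,000 = 15.61 therm
Cost = 15.61 × £0.765/therm = £11.95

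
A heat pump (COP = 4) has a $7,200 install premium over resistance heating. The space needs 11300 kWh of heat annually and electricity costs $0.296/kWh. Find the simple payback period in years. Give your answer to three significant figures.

2.87 years

Resistance: 11300 kWh × $0.296 = $3,344.80/yr
Heat pump: 11300 / 4 = 2825 kWh in → × $0.296 = $836.20/yr
Annual savings = $2,508.60
Payback = $7,200 / $2,508.60 = 2.87 years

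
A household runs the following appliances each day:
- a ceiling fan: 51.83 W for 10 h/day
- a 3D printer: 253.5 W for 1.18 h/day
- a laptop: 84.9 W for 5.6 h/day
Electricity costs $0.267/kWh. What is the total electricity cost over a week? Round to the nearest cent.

$2.42

ceiling fan: 51.83 W × 10 h × 7 d = 3,628 Wh = 3.628 kWh
3D printer: 253.5 W × 1.18 h × 7 d = 2,094 Wh = 2.094 kWh
laptop: 84.9 W × 5.6 h × 7 d = 3,328 Wh = 3.328 kWh
Total energy = 3.628 + 2.094 + 3.328 = 9.05 kWh
Cost = 9.05 kWh × $0.267 = $2.42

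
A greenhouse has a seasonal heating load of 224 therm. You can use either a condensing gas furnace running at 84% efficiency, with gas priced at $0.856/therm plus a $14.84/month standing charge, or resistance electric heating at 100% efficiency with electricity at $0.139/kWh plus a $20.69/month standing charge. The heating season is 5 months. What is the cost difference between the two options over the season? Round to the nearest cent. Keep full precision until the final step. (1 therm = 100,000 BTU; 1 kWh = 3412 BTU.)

$713.53

Heat load = 224 therm × 100,000 = 22,400,000 BTU
Gas: input = 22,400,000 / 0.84 = 26,666,667 BTU = 266.7 therm → 266.7 × $0.856 = $228.27; + 5 × $14.84 standing = $302.47
Electric: 22,400,000 BTU / 3412 = 6,565 kWh → × $0.139 = $912.54; + 5 × $20.69 standing = $1,015.99
Difference = |$302.47 − $1,015.99| = $713.53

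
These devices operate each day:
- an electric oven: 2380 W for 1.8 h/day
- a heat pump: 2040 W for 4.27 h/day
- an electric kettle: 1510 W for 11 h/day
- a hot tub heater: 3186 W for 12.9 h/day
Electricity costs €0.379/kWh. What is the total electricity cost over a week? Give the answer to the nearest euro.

€188

electric oven: 2380 W × 1.8 h × 7 d = 29,988 Wh = 29.99 kWh
heat pump: 2040 W × 4.27 h × 7 d = 60,976 Wh = 60.98 kWh
electric kettle: 1510 W × 11 h × 7 d = 116,270 Wh = 116.3 kWh
hot tub heater: 3186 W × 12.9 h × 7 d = 287,696 Wh = 287.7 kWh
Total energy = 29.99 + 60.98 + 116.3 + 287.7 = 494.9 kWh
Cost = 494.9 kWh × €0.379 = €187.58 ≈ €188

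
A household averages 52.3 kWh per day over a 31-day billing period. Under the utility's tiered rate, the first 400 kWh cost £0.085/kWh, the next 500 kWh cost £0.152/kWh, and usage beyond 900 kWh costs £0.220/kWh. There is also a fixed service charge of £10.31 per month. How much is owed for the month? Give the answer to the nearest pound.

Usage = 52.3 kWh/day × 31 days = 1621.3 kWh
First 400 kWh × £0.085 = £34.00
Next 500 kWh × £0.152 = £76.00
Remaining 721.3 kWh × £0.220 = £158.69
Energy charge = £268.69; + service £10.31 = £279.00

£279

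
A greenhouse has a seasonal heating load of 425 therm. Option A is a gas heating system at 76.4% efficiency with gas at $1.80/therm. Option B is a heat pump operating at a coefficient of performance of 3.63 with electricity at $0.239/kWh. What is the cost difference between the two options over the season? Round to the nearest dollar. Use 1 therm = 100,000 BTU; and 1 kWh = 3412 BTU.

$181

Heat load = 425 therm × 100,000 = 42,500,000 BTU
Gas: input = 42,500,000 / 0.764 = 55,628,272 BTU = 556.3 therm → 556.3 × $1.80 = $1,001.31
Heat pump: 42,500,000 BTU / 3412 = 12,460 kWh heat; / 3.63 = 3,431 kWh in → × $0.239 = $820.11
Difference = |$1,001.31 − $820.11| = $181.20 ≈ $181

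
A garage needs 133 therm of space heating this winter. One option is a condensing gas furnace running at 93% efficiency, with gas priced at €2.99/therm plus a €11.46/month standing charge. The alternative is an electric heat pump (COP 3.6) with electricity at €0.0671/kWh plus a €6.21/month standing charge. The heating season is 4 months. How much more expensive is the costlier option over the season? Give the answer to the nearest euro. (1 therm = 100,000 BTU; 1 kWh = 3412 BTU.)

Heat load = 133 therm × 100,000 = 13,300,000 BTU
Gas: input = 13,300,000 / 0.93 = 14,301,075 BTU = 143 therm → 143 × €2.99 = €427.60; + 4 × €11.46 standing = €473.44
Heat pump: 13,300,000 BTU / 3412 = 3,898 kWh heat; / 3.6 = 1,083 kWh in → × €0.0671 = €72.65; + 4 × €6.21 standing = €97.49
Difference = |€473.44 − €97.49| = €375.95 ≈ €376

€376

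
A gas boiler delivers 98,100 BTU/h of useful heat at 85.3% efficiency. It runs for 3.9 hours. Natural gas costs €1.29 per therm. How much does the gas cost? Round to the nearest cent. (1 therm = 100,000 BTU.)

€5.79

Heat delivered = 98,100 BTU/h × 3.9 h = 382,590 BTU
Gas input = 382,590 / 0.853 = 448,523 BTU
= 448,523 / 100,000 = 4.485 therm
Cost = 4.485 × €1.29/therm = €5.79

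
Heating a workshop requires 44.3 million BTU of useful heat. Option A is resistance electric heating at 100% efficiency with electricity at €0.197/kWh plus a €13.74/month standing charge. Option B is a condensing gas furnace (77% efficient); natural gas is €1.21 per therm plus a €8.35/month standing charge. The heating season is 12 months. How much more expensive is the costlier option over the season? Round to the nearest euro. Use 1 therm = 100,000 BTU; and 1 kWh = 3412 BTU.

Heat load = 44.3 × 10⁶ BTU = 44,300,000 BTU
Gas: input = 44,300,000 / 0.77 = 57,532,468 BTU = 575.3 therm → 575.3 × €1.21 = €696.14; + 12 × €8.35 standing = €796.34
Electric: 44,300,000 BTU / 3412 = 12,980 kWh → × €0.197 = €2,557.77; + 12 × €13.74 standing = €2,722.65
Difference = |€796.34 − €2,722.65| = €1,926.30 ≈ €1926

€1926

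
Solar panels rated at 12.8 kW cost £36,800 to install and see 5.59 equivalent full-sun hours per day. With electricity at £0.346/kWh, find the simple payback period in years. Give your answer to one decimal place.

4.1 years

Daily generation = 12.8 kW × 5.59 h = 71.55 kWh
Annual generation = 71.55 × 365 = 26116 kWh
Annual savings = 26116 × £0.346 = £9,036.30
Payback = £36,800 / £9,036.30 = 4.07 years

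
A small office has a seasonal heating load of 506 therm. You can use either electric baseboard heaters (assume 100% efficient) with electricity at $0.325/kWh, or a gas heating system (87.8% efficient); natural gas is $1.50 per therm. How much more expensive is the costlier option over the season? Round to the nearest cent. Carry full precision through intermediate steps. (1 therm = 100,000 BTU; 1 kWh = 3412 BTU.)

$3955.29

Heat load = 506 therm × 100,000 = 50,600,000 BTU
Gas: input = 50,600,000 / 0.878 = 57,630,979 BTU = 576.3 therm → 576.3 × $1.50 = $864.46
Electric: 50,600,000 BTU / 3412 = 14,830 kWh → × $0.325 = $4,819.75
Difference = |$864.46 − $4,819.75| = $3,955.29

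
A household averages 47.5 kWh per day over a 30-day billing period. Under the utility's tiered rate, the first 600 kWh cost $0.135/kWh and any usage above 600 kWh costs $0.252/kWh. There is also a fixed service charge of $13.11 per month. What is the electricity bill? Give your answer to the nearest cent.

Usage = 47.5 kWh/day × 30 days = 1425 kWh
First 600 kWh × $0.135 = $81.00
Remaining 825 kWh × $0.252 = $207.90
Energy charge = $288.90; + service $13.11 = $302.01

$302.01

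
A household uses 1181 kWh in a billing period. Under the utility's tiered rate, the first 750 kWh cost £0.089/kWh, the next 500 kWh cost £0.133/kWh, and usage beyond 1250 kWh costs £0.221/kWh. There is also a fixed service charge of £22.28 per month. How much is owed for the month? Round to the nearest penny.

£146.35

First 750 kWh × £0.089 = £66.75
Next 431 kWh × £0.133 = £57.32
Remaining tier: 0 kWh (not reached)
Energy charge = £124.07; + service £22.28 = £146.35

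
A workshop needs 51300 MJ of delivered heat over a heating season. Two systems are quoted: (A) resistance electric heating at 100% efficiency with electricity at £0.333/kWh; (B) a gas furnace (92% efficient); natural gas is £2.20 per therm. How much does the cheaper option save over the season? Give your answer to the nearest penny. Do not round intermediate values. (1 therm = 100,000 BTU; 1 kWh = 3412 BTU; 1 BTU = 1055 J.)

Heat load = 51300 MJ = 51,300,000,000 J / 1055 = 48,625,592 BTU
Gas: input = 48,625,592 / 0.92 = 52,853,905 BTU = 528.5 therm → 528.5 × £2.20 = £1,162.79
Electric: 48,625,592 BTU / 3412 = 14,250 kWh → × £0.333 = £4,745.70
Difference = |£1,162.79 − £4,745.70| = £3,582.91

£3582.91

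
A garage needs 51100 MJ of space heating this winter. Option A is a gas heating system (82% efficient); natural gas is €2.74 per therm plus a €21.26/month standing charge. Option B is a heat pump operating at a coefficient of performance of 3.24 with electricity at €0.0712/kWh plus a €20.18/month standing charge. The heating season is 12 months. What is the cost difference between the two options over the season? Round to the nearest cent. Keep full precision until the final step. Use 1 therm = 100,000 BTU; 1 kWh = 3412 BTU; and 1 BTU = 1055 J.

€1319.48

Heat load = 51100 MJ = 51,100,000,000 J / 1055 = 48,436,019 BTU
Gas: input = 48,436,019 / 0.82 = 59,068,316 BTU = 590.7 therm → 590.7 × €2.74 = €1,618.47; + 12 × €21.26 standing = €1,873.59
Heat pump: 48,436,019 BTU / 3412 = 14,200 kWh heat; / 3.24 = 4,381 kWh in → × €0.0712 = €311.96; + 12 × €20.18 standing = €554.12
Difference = |€1,873.59 − €554.12| = €1,319.48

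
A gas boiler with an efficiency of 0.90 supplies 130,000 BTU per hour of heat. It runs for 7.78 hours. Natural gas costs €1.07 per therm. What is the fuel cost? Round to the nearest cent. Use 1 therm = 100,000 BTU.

€12.02

Heat delivered = 130,000 BTU/h × 7.78 h = 1,011,400 BTU
Gas input = 1,011,400 / 0.90 = 1,123,778 BTU
= 1,123,778 / 100,000 = 11.24 therm
Cost = 11.24 × €1.07/therm = €12.02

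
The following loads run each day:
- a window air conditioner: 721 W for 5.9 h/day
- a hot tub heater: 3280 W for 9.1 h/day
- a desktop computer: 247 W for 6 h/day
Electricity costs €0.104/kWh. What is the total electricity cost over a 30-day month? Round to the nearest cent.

window air conditioner: 721 W × 5.9 h × 30 d = 127,617 Wh = 127.6 kWh
hot tub heater: 3280 W × 9.1 h × 30 d = 895,440 Wh = 895.4 kWh
desktop computer: 247 W × 6 h × 30 d = 44,460 Wh = 44.46 kWh
Total energy = 127.6 + 895.4 + 44.46 = 1,068 kWh
Cost = 1,068 kWh × €0.104 = €111.02

€111.02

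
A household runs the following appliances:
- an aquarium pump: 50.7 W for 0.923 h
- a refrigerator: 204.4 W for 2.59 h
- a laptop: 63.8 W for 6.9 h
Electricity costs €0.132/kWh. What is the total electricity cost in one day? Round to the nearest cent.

€0.13

aquarium pump: 50.7 W × 0.923 h = 47 Wh = 0.0468 kWh
refrigerator: 204.4 W × 2.59 h = 529 Wh = 0.5294 kWh
laptop: 63.8 W × 6.9 h = 440 Wh = 0.4402 kWh
Total energy = 0.0468 + 0.5294 + 0.4402 = 1.016 kWh
Cost = 1.016 kWh × €0.132 = €0.13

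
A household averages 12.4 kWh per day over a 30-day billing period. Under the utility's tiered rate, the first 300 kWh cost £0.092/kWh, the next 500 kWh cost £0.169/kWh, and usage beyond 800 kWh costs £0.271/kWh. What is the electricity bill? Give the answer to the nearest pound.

Usage = 12.4 kWh/day × 30 days = 372 kWh
First 300 kWh × £0.092 = £27.60
Next 72 kWh × £0.169 = £12.17
Remaining tier: 0 kWh (not reached)
Total = £39.77 ≈ £40

£40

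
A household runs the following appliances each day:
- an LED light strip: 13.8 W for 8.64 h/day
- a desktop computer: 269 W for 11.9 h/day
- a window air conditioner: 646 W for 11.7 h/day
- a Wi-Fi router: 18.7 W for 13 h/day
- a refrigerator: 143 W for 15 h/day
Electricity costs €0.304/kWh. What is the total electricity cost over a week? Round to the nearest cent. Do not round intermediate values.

€28.23

LED light strip: 13.8 W × 8.64 h × 7 d = 835 Wh = 0.8346 kWh
desktop computer: 269 W × 11.9 h × 7 d = 22,408 Wh = 22.41 kWh
window air conditioner: 646 W × 11.7 h × 7 d = 52,907 Wh = 52.91 kWh
Wi-Fi router: 18.7 W × 13 h × 7 d = 1,702 Wh = 1.702 kWh
refrigerator: 143 W × 15 h × 7 d = 15,015 Wh = 15.02 kWh
Total energy = 0.8346 + 22.41 + 52.91 + 1.702 + 15.02 = 92.87 kWh
Cost = 92.87 kWh × €0.304 = €28.23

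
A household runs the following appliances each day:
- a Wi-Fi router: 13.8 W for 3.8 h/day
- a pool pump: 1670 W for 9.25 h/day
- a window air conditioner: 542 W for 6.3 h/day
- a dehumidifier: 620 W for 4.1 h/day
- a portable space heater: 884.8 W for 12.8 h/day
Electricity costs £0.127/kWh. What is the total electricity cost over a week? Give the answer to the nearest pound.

Wi-Fi router: 13.8 W × 3.8 h × 7 d = 367 Wh = 0.3671 kWh
pool pump: 1670 W × 9.25 h × 7 d = 108,132 Wh = 108.1 kWh
window air conditioner: 542 W × 6.3 h × 7 d = 23,902 Wh = 23.9 kWh
dehumidifier: 620 W × 4.1 h × 7 d = 17,794 Wh = 17.79 kWh
portable space heater: 884.8 W × 12.8 h × 7 d = 79,278 Wh = 79.28 kWh
Total energy = 0.3671 + 108.1 + 23.9 + 17.79 + 79.28 = 229.5 kWh
Cost = 229.5 kWh × £0.127 = £29.14 ≈ £29

£29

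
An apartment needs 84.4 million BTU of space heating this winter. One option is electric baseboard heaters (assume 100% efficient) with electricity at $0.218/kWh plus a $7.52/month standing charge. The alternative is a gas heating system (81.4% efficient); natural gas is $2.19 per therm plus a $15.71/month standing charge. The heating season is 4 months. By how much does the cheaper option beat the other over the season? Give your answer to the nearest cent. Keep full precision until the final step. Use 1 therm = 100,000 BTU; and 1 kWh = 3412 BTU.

$3089.02

Heat load = 84.4 × 10⁶ BTU = 84,400,000 BTU
Gas: input = 84,400,000 / 0.814 = 103,685,504 BTU = 1,037 therm → 1,037 × $2.19 = $2,270.71; + 4 × $15.71 standing = $2,333.55
Electric: 84,400,000 BTU / 3412 = 24,740 kWh → × $0.218 = $5,392.50; + 4 × $7.52 standing = $5,422.58
Difference = |$2,333.55 − $5,422.58| = $3,089.02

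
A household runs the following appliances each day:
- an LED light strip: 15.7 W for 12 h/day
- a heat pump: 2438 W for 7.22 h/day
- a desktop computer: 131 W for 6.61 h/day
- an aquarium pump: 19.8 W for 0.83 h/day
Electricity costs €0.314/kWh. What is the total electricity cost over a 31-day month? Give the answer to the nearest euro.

€182

LED light strip: 15.7 W × 12 h × 31 d = 5,840 Wh = 5.84 kWh
heat pump: 2438 W × 7.22 h × 31 d = 545,673 Wh = 545.7 kWh
desktop computer: 131 W × 6.61 h × 31 d = 26,843 Wh = 26.84 kWh
aquarium pump: 19.8 W × 0.83 h × 31 d = 509 Wh = 0.5095 kWh
Total energy = 5.84 + 545.7 + 26.84 + 0.5095 = 578.9 kWh
Cost = 578.9 kWh × €0.314 = €181.76 ≈ €182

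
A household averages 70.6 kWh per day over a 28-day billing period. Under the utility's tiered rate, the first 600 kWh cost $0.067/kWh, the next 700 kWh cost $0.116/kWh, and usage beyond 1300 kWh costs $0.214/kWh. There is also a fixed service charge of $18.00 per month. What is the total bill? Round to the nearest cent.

$284.24

Usage = 70.6 kWh/day × 28 days = 1976.8 kWh
First 600 kWh × $0.067 = $40.20
Next 700 kWh × $0.116 = $81.20
Remaining 676.8 kWh × $0.214 = $144.84
Energy charge = $266.24; + service $18.00 = $284.24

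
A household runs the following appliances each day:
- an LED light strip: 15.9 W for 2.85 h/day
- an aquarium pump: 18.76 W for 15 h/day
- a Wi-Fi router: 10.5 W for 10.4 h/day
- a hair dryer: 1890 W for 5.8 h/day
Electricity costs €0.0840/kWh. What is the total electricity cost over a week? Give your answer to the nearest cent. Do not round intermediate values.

LED light strip: 15.9 W × 2.85 h × 7 d = 317 Wh = 0.3172 kWh
aquarium pump: 18.76 W × 15 h × 7 d = 1,970 Wh = 1.97 kWh
Wi-Fi router: 10.5 W × 10.4 h × 7 d = 764 Wh = 0.7644 kWh
hair dryer: 1890 W × 5.8 h × 7 d = 76,734 Wh = 76.73 kWh
Total energy = 0.3172 + 1.97 + 0.7644 + 76.73 = 79.79 kWh
Cost = 79.79 kWh × €0.0840 = €6.70

€6.70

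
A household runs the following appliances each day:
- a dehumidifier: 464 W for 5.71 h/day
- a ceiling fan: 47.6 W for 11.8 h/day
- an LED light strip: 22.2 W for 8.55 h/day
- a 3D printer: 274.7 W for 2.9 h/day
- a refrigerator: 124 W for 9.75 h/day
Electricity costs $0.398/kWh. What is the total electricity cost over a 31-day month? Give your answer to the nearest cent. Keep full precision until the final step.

dehumidifier: 464 W × 5.71 h × 31 d = 82,133 Wh = 82.13 kWh
ceiling fan: 47.6 W × 11.8 h × 31 d = 17,412 Wh = 17.41 kWh
LED light strip: 22.2 W × 8.55 h × 31 d = 5,884 Wh = 5.884 kWh
3D printer: 274.7 W × 2.9 h × 31 d = 24,696 Wh = 24.7 kWh
refrigerator: 124 W × 9.75 h × 31 d = 37,479 Wh = 37.48 kWh
Total energy = 82.13 + 17.41 + 5.884 + 24.7 + 37.48 = 167.6 kWh
Cost = 167.6 kWh × $0.398 = $66.71

$66.71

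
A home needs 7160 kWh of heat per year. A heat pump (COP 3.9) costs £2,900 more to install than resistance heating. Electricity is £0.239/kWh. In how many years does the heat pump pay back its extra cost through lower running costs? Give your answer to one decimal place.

2.3 years

Resistance: 7160 kWh × £0.239 = £1,711.24/yr
Heat pump: 7160 / 3.9 = 1836 kWh in → × £0.239 = £438.78/yr
Annual savings = £1,272.46
Payback = £2,900 / £1,272.46 = 2.28 years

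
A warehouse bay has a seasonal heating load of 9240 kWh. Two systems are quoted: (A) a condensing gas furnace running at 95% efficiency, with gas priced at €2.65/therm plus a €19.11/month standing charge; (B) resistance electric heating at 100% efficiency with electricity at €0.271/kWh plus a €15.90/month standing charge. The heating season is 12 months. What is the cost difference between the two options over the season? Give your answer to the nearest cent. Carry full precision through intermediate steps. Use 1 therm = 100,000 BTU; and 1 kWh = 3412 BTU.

Heat load = 9240 kWh × 3412 = 31,526,880 BTU
Gas: input = 31,526,880 / 0.95 = 33,186,189 BTU = 331.9 therm → 331.9 × €2.65 = €879.43; + 12 × €19.11 standing = €1,108.75
Electric: 31,526,880 BTU / 3412 = 9,240 kWh → × €0.271 = €2,504.04; + 12 × €15.90 standing = €2,694.84
Difference = |€1,108.75 − €2,694.84| = €1,586.09

€1586.09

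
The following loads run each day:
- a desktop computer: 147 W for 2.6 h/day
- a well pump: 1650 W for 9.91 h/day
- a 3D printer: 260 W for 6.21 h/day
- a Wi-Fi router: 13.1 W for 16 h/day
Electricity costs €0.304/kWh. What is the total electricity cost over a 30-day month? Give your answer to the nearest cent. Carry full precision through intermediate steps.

€169.25

desktop computer: 147 W × 2.6 h × 30 d = 11,466 Wh = 11.47 kWh
well pump: 1650 W × 9.91 h × 30 d = 490,545 Wh = 490.5 kWh
3D printer: 260 W × 6.21 h × 30 d = 48,438 Wh = 48.44 kWh
Wi-Fi router: 13.1 W × 16 h × 30 d = 6,288 Wh = 6.288 kWh
Total energy = 11.47 + 490.5 + 48.44 + 6.288 = 556.7 kWh
Cost = 556.7 kWh × €0.304 = €169.25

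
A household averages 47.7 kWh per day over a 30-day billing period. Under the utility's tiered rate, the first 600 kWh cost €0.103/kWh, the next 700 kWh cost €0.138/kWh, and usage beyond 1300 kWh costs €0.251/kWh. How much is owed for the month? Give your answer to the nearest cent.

Usage = 47.7 kWh/day × 30 days = 1431 kWh
First 600 kWh × €0.103 = €61.80
Next 700 kWh × €0.138 = €96.60
Remaining 131 kWh × €0.251 = €32.88
Total = €191.28

€191.28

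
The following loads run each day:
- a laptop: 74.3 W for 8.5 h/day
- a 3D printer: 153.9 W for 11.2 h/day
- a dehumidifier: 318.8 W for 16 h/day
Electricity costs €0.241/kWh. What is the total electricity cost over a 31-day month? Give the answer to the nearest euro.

laptop: 74.3 W × 8.5 h × 31 d = 19,578 Wh = 19.58 kWh
3D printer: 153.9 W × 11.2 h × 31 d = 53,434 Wh = 53.43 kWh
dehumidifier: 318.8 W × 16 h × 31 d = 158,125 Wh = 158.1 kWh
Total energy = 19.58 + 53.43 + 158.1 = 231.1 kWh
Cost = 231.1 kWh × €0.241 = €55.70 ≈ €56

€56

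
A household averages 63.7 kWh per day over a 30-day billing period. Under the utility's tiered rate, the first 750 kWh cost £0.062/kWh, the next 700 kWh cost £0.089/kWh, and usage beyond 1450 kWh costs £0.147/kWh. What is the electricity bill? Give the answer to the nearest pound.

Usage = 63.7 kWh/day × 30 days = 1911 kWh
First 750 kWh × £0.062 = £46.50
Next 700 kWh × £0.089 = £62.30
Remaining 461 kWh × £0.147 = £67.77
Total = £176.57 ≈ £177

£177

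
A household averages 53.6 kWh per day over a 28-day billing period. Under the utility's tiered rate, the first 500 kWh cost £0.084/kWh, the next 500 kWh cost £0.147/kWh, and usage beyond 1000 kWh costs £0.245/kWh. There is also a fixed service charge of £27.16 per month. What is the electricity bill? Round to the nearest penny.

Usage = 53.6 kWh/day × 28 days = 1500.8 kWh
First 500 kWh × £0.084 = £42.00
Next 500 kWh × £0.147 = £73.50
Remaining 500.8 kWh × £0.245 = £122.70
Energy charge = £238.20; + service £27.16 = £265.36

£265.36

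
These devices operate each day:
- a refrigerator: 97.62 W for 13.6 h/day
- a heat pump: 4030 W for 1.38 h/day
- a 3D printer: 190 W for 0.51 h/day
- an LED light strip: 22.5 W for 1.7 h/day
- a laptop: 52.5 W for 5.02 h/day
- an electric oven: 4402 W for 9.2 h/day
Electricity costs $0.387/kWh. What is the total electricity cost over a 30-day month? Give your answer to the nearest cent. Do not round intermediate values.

$554.80

refrigerator: 97.62 W × 13.6 h × 30 d = 39,829 Wh = 39.83 kWh
heat pump: 4030 W × 1.38 h × 30 d = 166,842 Wh = 166.8 kWh
3D printer: 190 W × 0.51 h × 30 d = 2,907 Wh = 2.907 kWh
LED light strip: 22.5 W × 1.7 h × 30 d = 1,148 Wh = 1.147 kWh
laptop: 52.5 W × 5.02 h × 30 d = 7,906 Wh = 7.906 kWh
electric oven: 4402 W × 9.2 h × 30 d = 1,214,952 Wh = 1,215 kWh
Total energy = 39.83 + 166.8 + 2.907 + 1.147 + 7.906 + 1,215 = 1,434 kWh
Cost = 1,434 kWh × $0.387 = $554.80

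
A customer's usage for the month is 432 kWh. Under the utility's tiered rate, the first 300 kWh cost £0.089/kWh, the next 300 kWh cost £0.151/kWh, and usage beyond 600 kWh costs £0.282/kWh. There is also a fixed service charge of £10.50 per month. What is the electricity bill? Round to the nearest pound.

First 300 kWh × £0.089 = £26.70
Next 132 kWh × £0.151 = £19.93
Remaining tier: 0 kWh (not reached)
Energy charge = £46.63; + service £10.50 = £57.13 ≈ £57

£57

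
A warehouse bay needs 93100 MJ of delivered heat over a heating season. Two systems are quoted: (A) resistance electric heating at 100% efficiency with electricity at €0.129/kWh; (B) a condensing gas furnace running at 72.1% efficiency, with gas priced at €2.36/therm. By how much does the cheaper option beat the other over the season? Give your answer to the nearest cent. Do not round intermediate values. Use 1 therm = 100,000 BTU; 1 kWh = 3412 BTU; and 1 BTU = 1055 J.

€447.89

Heat load = 93100 MJ = 93,100,000,000 J / 1055 = 88,246,445 BTU
Gas: input = 88,246,445 / 0.721 = 122,394,515 BTU = 1,224 therm → 1,224 × €2.36 = €2,888.51
Electric: 88,246,445 BTU / 3412 = 25,860 kWh → × €0.129 = €3,336.40
Difference = |€2,888.51 − €3,336.40| = €447.89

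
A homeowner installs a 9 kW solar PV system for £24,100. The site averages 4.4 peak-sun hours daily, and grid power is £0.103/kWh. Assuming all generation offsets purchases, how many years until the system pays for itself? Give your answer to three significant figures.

16.2 years

Daily generation = 9 kW × 4.4 h = 39.6 kWh
Annual generation = 39.6 × 365 = 14454 kWh
Annual savings = 14454 × £0.103 = £1,488.76
Payback = £24,100 / £1,488.76 = 16.2 years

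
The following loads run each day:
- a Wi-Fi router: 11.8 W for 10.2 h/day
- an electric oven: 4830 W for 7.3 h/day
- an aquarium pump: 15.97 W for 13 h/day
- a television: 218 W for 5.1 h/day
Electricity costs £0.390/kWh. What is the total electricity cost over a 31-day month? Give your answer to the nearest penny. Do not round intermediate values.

Wi-Fi router: 11.8 W × 10.2 h × 31 d = 3,731 Wh = 3.731 kWh
electric oven: 4830 W × 7.3 h × 31 d = 1,093,029 Wh = 1,093 kWh
aquarium pump: 15.97 W × 13 h × 31 d = 6,436 Wh = 6.436 kWh
television: 218 W × 5.1 h × 31 d = 34,466 Wh = 34.47 kWh
Total energy = 3.731 + 1,093 + 6.436 + 34.47 = 1,138 kWh
Cost = 1,138 kWh × £0.390 = £443.69

£443.69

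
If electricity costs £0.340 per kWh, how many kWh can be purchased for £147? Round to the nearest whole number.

432 kWh

£147 / £0.340 per kWh = 432.4 kWh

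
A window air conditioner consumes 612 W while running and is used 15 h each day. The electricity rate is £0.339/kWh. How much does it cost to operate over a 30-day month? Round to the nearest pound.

Energy = 612 W × 15 h/day × 30 days = 275,400 Wh = 275.4 kWh
Cost = 275.4 kWh × £0.339/kWh = £93.36 ≈ £93

£93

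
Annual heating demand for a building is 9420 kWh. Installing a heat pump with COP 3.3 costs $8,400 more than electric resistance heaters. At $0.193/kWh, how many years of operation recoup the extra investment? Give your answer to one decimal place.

6.6 years

Resistance: 9420 kWh × $0.193 = $1,818.06/yr
Heat pump: 9420 / 3.3 = 2855 kWh in → × $0.193 = $550.93/yr
Annual savings = $1,267.13
Payback = $8,400 / $1,267.13 = 6.63 years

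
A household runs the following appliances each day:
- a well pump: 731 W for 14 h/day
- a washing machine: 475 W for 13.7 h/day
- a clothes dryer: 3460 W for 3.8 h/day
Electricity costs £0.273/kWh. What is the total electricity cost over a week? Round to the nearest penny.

£57.12

well pump: 731 W × 14 h × 7 d = 71,638 Wh = 71.64 kWh
washing machine: 475 W × 13.7 h × 7 d = 45,552 Wh = 45.55 kWh
clothes dryer: 3460 W × 3.8 h × 7 d = 92,036 Wh = 92.04 kWh
Total energy = 71.64 + 45.55 + 92.04 = 209.2 kWh
Cost = 209.2 kWh × £0.273 = £57.12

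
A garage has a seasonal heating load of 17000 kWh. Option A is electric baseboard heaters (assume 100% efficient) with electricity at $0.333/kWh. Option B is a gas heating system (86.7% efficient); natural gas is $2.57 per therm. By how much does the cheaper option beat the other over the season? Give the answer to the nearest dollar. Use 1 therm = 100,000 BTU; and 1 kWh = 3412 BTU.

$3942

Heat load = 17000 kWh × 3412 = 58,004,000 BTU
Gas: input = 58,004,000 / 0.867 = 66,901,961 BTU = 669 therm → 669 × $2.57 = $1,719.38
Electric: 58,004,000 BTU / 3412 = 17,000 kWh → × $0.333 = $5,661.00
Difference = |$1,719.38 − $5,661.00| = $3,941.62 ≈ $3942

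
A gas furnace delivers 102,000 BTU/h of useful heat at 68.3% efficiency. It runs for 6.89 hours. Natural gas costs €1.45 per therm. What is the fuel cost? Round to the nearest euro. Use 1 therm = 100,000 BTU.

€15

Heat delivered = 102,000 BTU/h × 6.89 h = 702,780 BTU
Gas input = 702,780 / 0.683 = 1,028,960 BTU
= 1,028,960 / 100,000 = 10.29 therm
Cost = 10.29 × €1.45/therm = €14.92 ≈ €15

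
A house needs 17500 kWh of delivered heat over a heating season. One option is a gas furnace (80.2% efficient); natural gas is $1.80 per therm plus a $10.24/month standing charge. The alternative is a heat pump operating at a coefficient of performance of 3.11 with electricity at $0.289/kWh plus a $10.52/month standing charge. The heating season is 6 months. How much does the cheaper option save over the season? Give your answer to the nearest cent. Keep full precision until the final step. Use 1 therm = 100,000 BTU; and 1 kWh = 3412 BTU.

Heat load = 17500 kWh × 3412 = 59,710,000 BTU
Gas: input = 59,710,000 / 0.802 = 74,451,372 BTU = 744.5 therm → 744.5 × $1.80 = $1,340.12; + 6 × $10.24 standing = $1,401.56
Heat pump: 59,710,000 BTU / 3412 = 17,500 kWh heat; / 3.11 = 5,627 kWh in → × $0.289 = $1,626.21; + 6 × $10.52 standing = $1,689.33
Difference = |$1,401.56 − $1,689.33| = $287.76

$287.76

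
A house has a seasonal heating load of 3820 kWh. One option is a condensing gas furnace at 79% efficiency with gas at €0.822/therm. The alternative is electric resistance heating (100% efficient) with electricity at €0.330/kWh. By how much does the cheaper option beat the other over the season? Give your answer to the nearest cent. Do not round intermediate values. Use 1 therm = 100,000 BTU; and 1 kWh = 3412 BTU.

€1124.98

Heat load = 3820 kWh × 3412 = 13,033,840 BTU
Gas: input = 13,033,840 / 0.79 = 16,498,532 BTU = 165 therm → 165 × €0.822 = €135.62
Electric: 13,033,840 BTU / 3412 = 3,820 kWh → × €0.330 = €1,260.60
Difference = |€135.62 − €1,260.60| = €1,124.98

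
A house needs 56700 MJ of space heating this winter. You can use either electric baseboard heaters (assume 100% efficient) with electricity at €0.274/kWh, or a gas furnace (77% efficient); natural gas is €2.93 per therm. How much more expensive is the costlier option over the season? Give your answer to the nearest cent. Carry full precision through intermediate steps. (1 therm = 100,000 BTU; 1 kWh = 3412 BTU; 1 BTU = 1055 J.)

Heat load = 56700 MJ = 56,700,000,000 J / 1055 = 53,744,076 BTU
Gas: input = 53,744,076 / 0.77 = 69,797,501 BTU = 698 therm → 698 × €2.93 = €2,045.07
Electric: 53,744,076 BTU / 3412 = 15,750 kWh → × €0.274 = €4,315.91
Difference = |€2,045.07 − €4,315.91| = €2,270.84

€2270.84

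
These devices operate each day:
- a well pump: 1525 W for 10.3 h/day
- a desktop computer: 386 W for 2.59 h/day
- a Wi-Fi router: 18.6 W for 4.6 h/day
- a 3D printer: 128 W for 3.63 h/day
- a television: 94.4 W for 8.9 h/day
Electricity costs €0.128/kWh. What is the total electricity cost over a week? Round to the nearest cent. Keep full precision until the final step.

€16.22

well pump: 1525 W × 10.3 h × 7 d = 109,953 Wh = 110 kWh
desktop computer: 386 W × 2.59 h × 7 d = 6,998 Wh = 6.998 kWh
Wi-Fi router: 18.6 W × 4.6 h × 7 d = 599 Wh = 0.5989 kWh
3D printer: 128 W × 3.63 h × 7 d = 3,252 Wh = 3.252 kWh
television: 94.4 W × 8.9 h × 7 d = 5,881 Wh = 5.881 kWh
Total energy = 110 + 6.998 + 0.5989 + 3.252 + 5.881 = 126.7 kWh
Cost = 126.7 kWh × €0.128 = €16.22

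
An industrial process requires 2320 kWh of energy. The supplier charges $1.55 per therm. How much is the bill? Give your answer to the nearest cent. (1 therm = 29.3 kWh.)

$122.73

2320 kWh × (0.03413 therm/kWh) = 79.18 therm
Cost = 79.18 therm × $1.55/therm = $122.73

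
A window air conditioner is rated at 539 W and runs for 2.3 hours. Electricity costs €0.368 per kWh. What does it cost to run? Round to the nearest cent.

Energy = 539 W × 2.3 h = 1,240 Wh = 1.24 kWh
Cost = 1.24 kWh × €0.368/kWh = €0.46

€0.46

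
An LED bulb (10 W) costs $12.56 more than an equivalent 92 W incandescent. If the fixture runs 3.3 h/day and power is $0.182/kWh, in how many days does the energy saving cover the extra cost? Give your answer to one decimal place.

Power saved = 92 − 10 = 82 W
Daily energy saved = 82 W × 3.3 h = 270.6 Wh = 0.2706 kWh
Daily savings = 0.2706 × $0.182 = $0.0492
Payback = $12.56 / $0.0492 per day = 255 days

255.0 days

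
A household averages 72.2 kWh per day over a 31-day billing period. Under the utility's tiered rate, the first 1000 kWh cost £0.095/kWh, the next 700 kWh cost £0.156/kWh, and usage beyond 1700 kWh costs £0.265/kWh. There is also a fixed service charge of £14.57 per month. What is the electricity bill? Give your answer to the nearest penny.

Usage = 72.2 kWh/day × 31 days = 2238.2 kWh
First 1000 kWh × £0.095 = £95.00
Next 700 kWh × £0.156 = £109.20
Remaining 538.2 kWh × £0.265 = £142.62
Energy charge = £346.82; + service £14.57 = £361.39

£361.39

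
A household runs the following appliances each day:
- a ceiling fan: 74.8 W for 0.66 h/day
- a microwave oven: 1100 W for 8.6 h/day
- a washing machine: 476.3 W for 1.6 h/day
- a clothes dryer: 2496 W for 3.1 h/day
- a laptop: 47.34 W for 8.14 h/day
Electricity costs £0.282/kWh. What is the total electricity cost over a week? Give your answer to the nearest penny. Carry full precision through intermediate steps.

£36.31

ceiling fan: 74.8 W × 0.66 h × 7 d = 346 Wh = 0.3456 kWh
microwave oven: 1100 W × 8.6 h × 7 d = 66,220 Wh = 66.22 kWh
washing machine: 476.3 W × 1.6 h × 7 d = 5,335 Wh = 5.335 kWh
clothes dryer: 2496 W × 3.1 h × 7 d = 54,163 Wh = 54.16 kWh
laptop: 47.34 W × 8.14 h × 7 d = 2,697 Wh = 2.697 kWh
Total energy = 0.3456 + 66.22 + 5.335 + 54.16 + 2.697 = 128.8 kWh
Cost = 128.8 kWh × £0.282 = £36.31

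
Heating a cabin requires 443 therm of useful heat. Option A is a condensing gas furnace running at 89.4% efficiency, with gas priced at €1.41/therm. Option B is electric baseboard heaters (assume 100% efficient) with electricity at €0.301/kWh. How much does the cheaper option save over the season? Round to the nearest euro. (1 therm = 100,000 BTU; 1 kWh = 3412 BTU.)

Heat load = 443 therm × 100,000 = 44,300,000 BTU
Gas: input = 44,300,000 / 0.894 = 49,552,573 BTU = 495.5 therm → 495.5 × €1.41 = €698.69
Electric: 44,300,000 BTU / 3412 = 12,980 kWh → × €0.301 = €3,908.06
Difference = |€698.69 − €3,908.06| = €3,209.37 ≈ €3209

€3209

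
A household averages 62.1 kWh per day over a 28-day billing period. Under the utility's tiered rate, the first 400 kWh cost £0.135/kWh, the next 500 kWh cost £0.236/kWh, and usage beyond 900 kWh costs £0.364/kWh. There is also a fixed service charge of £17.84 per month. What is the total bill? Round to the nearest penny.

£495.16

Usage = 62.1 kWh/day × 28 days = 1738.8 kWh
First 400 kWh × £0.135 = £54.00
Next 500 kWh × £0.236 = £118.00
Remaining 838.8 kWh × £0.364 = £305.32
Energy charge = £477.32; + service £17.84 = £495.16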